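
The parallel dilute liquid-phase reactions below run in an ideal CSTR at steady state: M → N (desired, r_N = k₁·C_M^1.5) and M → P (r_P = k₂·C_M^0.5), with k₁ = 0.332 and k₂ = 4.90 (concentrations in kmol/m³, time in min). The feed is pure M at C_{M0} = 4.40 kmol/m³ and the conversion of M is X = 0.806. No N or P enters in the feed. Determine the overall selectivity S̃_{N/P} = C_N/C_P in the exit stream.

0.0578

Exit C_M = C_{M0}(1−X) = 4.40×0.194 = 0.8536 kmol/m³.
A CSTR operates uniformly at the exit composition, giving r_N = 0.2618 and r_P = 4.527 (each k·C_M^n at C_M = 0.8536).
Overall selectivity = C_N/C_P = r_Nτ/(r_Pτ) = r_N/r_P = 0.0578.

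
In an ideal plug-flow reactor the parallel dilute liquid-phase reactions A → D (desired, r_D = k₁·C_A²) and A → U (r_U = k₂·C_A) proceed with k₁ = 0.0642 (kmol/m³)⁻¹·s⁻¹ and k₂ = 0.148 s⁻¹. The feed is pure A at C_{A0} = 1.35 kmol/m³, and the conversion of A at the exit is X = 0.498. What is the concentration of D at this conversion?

0.204 kmol/m³

C_A = C_{A0}(1−X) = 0.6777 kmol/m³.
Along a PFR/batch, dC_U/dC_A = −r_U/(r_D+r_U) = −k₂/(k₂+k₁·C_A).
Integrating from C_{A0} to C_A: C_U = (0.148/0.0642)·ln[(0.148+0.0642·1.35)/(0.148+0.0642·0.678)] = 2.305·ln(0.2347/0.1915) = 0.4685 kmol/m³.
Then C_D = (C_{A0}−C_A) − C_U = 0.6723 − 0.4685 = 0.2038 kmol/m³.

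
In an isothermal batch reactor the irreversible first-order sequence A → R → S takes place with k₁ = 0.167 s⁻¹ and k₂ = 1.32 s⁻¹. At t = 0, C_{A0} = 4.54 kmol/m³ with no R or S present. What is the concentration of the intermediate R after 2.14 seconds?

For first-order series with pure A initially, C_R(t) = k₁C_{A0}/(k₂−k₁)·(e^(−k₁t) − e^(−k₂t)).
e^(−k₁t) = e^(−0.167×2.14) = e^(−0.3574) = 0.6995; e^(−k₂t) = e^(−2.825) = 0.05932.
C_R = 0.167×4.54/(1.32−0.167) × (0.6995−0.05932) = 0.6576×0.6402 = 0.4210 kmol/m³.

0.421 kmol/m³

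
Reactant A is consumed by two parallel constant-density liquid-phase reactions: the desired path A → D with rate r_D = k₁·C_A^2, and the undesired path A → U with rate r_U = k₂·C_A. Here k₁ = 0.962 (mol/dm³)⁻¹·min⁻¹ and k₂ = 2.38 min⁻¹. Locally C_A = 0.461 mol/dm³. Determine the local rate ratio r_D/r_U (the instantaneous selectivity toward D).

0.186

S_{D/U} = r_D/r_U = (k₁·C_A^2)/(k₂·C_A) = (k₁/k₂)·C_A.
= (0.962×0.4610^2) / (2.38×0.4610) = 0.2044/1.097 = 0.186.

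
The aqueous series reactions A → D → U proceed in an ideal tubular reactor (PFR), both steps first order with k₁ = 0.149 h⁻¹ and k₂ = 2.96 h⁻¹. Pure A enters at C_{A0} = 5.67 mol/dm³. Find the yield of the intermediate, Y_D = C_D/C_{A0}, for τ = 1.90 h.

0.0397

Solving the coupled first-order balances gives C_D(τ) = [k₁/(k₂−k₁)]·C_{A0}·(e^(−k₁τ) − e^(−k₂τ)).
e^(−k₁τ) = e^(−0.149×1.90) = e^(−0.2831) = 0.7534; e^(−k₂τ) = e^(−5.624) = 0.003610.
C_D = 0.149×5.67/(2.96−0.149) × (0.7534−0.003610) = 0.3005×0.7498 = 0.2254 mol/dm³.
Y_D = C_D/C_{A0} = 0.2254/5.67 = 0.0397.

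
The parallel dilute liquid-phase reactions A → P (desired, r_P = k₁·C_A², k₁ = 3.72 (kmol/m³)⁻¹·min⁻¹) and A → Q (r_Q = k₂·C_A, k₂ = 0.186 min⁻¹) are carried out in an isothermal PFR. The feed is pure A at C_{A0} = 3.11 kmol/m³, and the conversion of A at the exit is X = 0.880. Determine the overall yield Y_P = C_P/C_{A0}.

C_A = C_{A0}(1−X) = 0.3732 kmol/m³.
Along a PFR/batch, dC_Q/dC_A = −r_Q/(r_P+r_Q) = −k₂/(k₂+k₁·C_A).
Integrating from C_{A0} to C_A: C_Q = (0.186/3.72)·ln[(0.186+3.72·3.11)/(0.186+3.72·0.373)] = 0.05000·ln(11.76/1.574) = 0.1005 kmol/m³.
Then C_P = (C_{A0}−C_A) − C_Q = 2.737 − 0.1005 = 2.636 kmol/m³.
Y_P = C_P/C_{A0} = 2.636/3.11 = 0.848.

0.848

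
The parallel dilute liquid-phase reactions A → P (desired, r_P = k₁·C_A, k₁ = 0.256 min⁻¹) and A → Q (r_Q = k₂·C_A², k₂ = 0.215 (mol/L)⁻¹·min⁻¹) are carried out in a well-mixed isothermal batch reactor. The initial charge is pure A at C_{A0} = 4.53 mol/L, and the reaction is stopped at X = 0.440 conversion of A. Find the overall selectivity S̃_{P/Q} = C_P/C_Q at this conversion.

C_A = C_{A0}(1−X) = 2.537 mol/L.
Along a PFR/batch, dC_P/dC_A = −r_P/(r_P+r_Q) = −k₁/(k₁+k₂·C_A).
Integrating from C_{A0} to C_A: C_P = (0.256/0.215)·ln[(0.256+0.215·4.53)/(0.256+0.215·2.54)] = 1.191·ln(1.230/0.8014) = 0.5100 mol/L.
C_Q = (C_{A0}−C_A)−C_P = 1.483 mol/L; S̃_{P/Q} = 0.5100/1.483 = 0.344.

0.344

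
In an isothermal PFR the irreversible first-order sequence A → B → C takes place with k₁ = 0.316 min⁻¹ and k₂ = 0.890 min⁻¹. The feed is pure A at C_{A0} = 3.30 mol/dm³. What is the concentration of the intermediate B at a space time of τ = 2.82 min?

0.598 mol/dm³

Solving the coupled first-order balances gives C_B(τ) = [k₁/(k₂−k₁)]·C_{A0}·(e^(−k₁τ) − e^(−k₂τ)).
e^(−k₁τ) = e^(−0.316×2.82) = e^(−0.8911) = 0.4102; e^(−k₂τ) = e^(−2.510) = 0.08128.
C_B = 0.316×3.30/(0.890−0.316) × (0.4102−0.08128) = 1.817×0.3289 = 0.5975 mol/dm³.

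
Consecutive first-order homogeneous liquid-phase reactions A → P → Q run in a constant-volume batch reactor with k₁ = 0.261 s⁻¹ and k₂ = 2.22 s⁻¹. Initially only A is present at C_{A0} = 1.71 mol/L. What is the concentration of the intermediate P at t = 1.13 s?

For first-order series with pure A initially, C_P(t) = k₁C_{A0}/(k₂−k₁)·(e^(−k₁t) − e^(−k₂t)).
e^(−k₁t) = e^(−0.261×1.13) = e^(−0.2949) = 0.7446; e^(−k₂t) = e^(−2.509) = 0.08138.
C_P = 0.261×1.71/(2.22−0.261) × (0.7446−0.08138) = 0.2278×0.6632 = 0.1511 mol/L.

0.151 mol/L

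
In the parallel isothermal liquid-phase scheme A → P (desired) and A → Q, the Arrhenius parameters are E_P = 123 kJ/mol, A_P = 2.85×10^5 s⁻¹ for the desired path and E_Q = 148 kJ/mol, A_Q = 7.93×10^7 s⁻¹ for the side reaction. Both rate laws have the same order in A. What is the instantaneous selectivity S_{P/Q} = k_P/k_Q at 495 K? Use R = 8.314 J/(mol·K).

With equal orders, S_{P/Q} = k_P/k_Q = (A_P/A_Q)·exp[(E_Q−E_P)/(RT)].
(E_Q−E_P)/(RT) = (148−123)×10³/(8.314×495) = 25000/4115 = 6.075.
k_P/k_Q = (2.85×10^5/7.93×10^7)·exp(6.075) = 0.003594 × 434.7 = 1.56.

1.56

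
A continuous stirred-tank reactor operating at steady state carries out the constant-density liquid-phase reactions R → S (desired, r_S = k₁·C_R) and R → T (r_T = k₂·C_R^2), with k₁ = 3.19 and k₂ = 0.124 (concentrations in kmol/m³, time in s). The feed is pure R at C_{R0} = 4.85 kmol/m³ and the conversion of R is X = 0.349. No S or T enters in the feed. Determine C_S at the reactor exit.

1.51 kmol/m³

Exit C_R = C_{R0}(1−X) = 4.85×0.651 = 3.157 kmol/m³.
In a CSTR the entire volume is at exit conditions, so r_S = 3.19×3.157 = 10.07 and r_T = 0.124×3.157^2 = 1.236.
Fraction of consumed R going to S: r_S/(r_S+r_T) = 0.8907.
C_S = 0.8907·C_{R0}·X = 0.8907×4.85×0.349 = 1.51 kmol/m³.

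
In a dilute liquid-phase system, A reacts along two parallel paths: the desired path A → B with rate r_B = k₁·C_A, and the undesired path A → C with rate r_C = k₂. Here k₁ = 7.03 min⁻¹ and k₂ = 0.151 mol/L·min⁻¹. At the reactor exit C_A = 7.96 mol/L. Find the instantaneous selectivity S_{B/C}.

S_{B/C} = r_B/r_C = (k₁·C_A)/(k₂) = (k₁/k₂)·C_A.
= (7.03×7.960) / (0.151) = 55.96/0.1510 = 371.
Since the desired path is higher order in A, keeping C_A high (PFR or concentrated feed) favours B.

371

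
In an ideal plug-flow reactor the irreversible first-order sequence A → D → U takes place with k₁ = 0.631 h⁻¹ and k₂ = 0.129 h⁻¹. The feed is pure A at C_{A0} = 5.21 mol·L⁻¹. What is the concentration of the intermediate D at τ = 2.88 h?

3.45 mol·L⁻¹

The intermediate concentration in a first-order A→B→C sequence is C_D = k₁C_{A0}(e^(−k₁τ) − e^(−k₂τ))/(k₂−k₁).
e^(−k₁τ) = e^(−0.631×2.88) = e^(−1.817) = 0.1625; e^(−k₂τ) = e^(−0.3715) = 0.6897.
C_D = 0.631×5.21/(0.129−0.631) × (0.1625−0.6897) = (-6.549)×(-0.5272) = 3.453 mol·L⁻¹.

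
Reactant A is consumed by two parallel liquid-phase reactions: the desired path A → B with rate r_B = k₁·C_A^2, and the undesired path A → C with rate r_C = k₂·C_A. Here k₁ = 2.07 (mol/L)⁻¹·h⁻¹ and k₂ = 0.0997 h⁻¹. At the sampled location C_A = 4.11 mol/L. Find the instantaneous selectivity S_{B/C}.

S_{B/C} = r_B/r_C = (k₁·C_A^2)/(k₂·C_A) = (k₁/k₂)·C_A.
= (2.07×4.110^2) / (0.0997×4.110) = 34.97/0.4098 = 85.3.

85.3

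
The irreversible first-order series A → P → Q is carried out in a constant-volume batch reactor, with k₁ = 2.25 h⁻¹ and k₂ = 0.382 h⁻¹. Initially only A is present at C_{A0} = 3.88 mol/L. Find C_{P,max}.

2.70 mol/L

At the optimum, C_{P,max}/C_{A0} = (k₁/k₂)^[k₂/(k₂−k₁)].
= (2.25/0.382)^(0.382/(0.382−2.25)) = (5.890)^(-0.2045) = 0.6958.
C_{P,max} = 0.6958×3.88 = 2.70 mol/L.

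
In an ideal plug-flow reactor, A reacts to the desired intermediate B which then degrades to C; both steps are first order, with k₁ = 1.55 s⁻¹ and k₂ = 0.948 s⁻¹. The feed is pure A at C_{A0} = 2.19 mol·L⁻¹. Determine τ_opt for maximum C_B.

0.817 s

Setting dC_B/dτ = 0 gives τ_opt = ln(k₂/k₁)/(k₂−k₁).
= ln(0.948/1.55)/(0.948−1.55) = ln(0.6116)/-0.6020 = -0.4917/-0.6020 = 0.817 s.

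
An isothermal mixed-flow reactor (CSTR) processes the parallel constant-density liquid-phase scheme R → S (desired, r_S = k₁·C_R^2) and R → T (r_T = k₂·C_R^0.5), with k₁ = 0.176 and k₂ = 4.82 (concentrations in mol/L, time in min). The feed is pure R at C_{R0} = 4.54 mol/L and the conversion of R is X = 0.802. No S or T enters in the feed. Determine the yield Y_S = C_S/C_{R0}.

Exit C_R = C_{R0}(1−X) = 4.54×0.198 = 0.8989 mol/L.
In a CSTR the entire volume is at exit conditions, so r_S = 0.176×0.8989^2 = 0.1422 and r_T = 4.82×0.8989^0.5 = 4.570.
Fraction of consumed R going to S: r_S/(r_S+r_T) = 0.03018.
C_S = 0.03018·C_{R0}·X = 0.03018×4.54×0.802 = 0.110 mol/L; Y_S = C_S/C_{R0} = 0.0242.

0.0242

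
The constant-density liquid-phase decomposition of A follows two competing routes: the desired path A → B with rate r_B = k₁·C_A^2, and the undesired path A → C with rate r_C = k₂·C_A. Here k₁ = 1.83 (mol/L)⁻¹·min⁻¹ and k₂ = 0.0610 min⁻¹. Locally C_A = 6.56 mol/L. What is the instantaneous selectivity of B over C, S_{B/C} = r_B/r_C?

S_{B/C} = r_B/r_C = (k₁·C_A^2)/(k₂·C_A) = (k₁/k₂)·C_A.
= (1.83×6.560^2) / (0.0610×6.560) = 78.75/0.4002 = 197.

197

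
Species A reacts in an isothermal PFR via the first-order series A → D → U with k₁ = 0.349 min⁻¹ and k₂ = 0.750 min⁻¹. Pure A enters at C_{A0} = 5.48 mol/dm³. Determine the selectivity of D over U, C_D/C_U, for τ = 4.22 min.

Solving the coupled first-order balances gives C_D(τ) = [k₁/(k₂−k₁)]·C_{A0}·(e^(−k₁τ) − e^(−k₂τ)).
e^(−k₁τ) = e^(−0.349×4.22) = e^(−1.473) = 0.2293; e^(−k₂τ) = e^(−3.165) = 0.04221.
C_D = 0.349×5.48/(0.750−0.349) × (0.2293−0.04221) = 4.769×0.1871 = 0.8922 mol/dm³.
C_A = C_{A0}e^(−k₁τ) = 1.256 mol/dm³, so C_U = C_{A0}−C_A−C_D = 3.331 mol/dm³; C_D/C_U = 0.268.

0.268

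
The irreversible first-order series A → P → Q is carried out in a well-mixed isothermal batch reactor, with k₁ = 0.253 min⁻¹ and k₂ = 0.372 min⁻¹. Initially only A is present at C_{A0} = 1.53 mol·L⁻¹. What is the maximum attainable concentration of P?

0.458 mol·L⁻¹

For a first-order series the maximum intermediate yield is C_{P,max}/C_{A0} = (k₁/k₂)^[k₂/(k₂−k₁)].
= (0.253/0.372)^(0.372/(0.372−0.253)) = (0.6801)^(3.126) = 0.2997.
C_{P,max} = 0.2997×1.53 = 0.458 mol·L⁻¹.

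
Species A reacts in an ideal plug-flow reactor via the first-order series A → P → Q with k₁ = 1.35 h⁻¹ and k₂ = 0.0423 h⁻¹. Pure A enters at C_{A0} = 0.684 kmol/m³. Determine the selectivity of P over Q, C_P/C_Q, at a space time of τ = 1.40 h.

Solving the coupled first-order balances gives C_P(τ) = [k₁/(k₂−k₁)]·C_{A0}·(e^(−k₁τ) − e^(−k₂τ)).
e^(−k₁τ) = e^(−1.35×1.40) = e^(−1.890) = 0.1511; e^(−k₂τ) = e^(−0.05922) = 0.9425.
C_P = 1.35×0.684/(0.0423−1.35) × (0.1511−0.9425) = (-0.7061)×(-0.7914) = 0.5588 kmol/m³.
C_A = C_{A0}e^(−k₁τ) = 0.1033 kmol/m³, so C_Q = C_{A0}−C_A−C_P = 0.02182 kmol/m³; C_P/C_Q = 25.6.

25.6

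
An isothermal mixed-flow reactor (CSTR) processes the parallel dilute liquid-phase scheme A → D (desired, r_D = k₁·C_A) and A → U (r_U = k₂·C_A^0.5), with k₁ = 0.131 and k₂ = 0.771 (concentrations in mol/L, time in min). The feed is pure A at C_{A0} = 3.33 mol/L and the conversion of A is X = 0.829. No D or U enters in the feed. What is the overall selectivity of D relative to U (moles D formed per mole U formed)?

Exit C_A = C_{A0}(1−X) = 3.33×0.171 = 0.5694 mol/L.
In a CSTR the entire volume is at exit conditions, so r_D = 0.131×0.5694 = 0.07460 and r_U = 0.771×0.5694^0.5 = 0.5818.
Overall selectivity = C_D/C_U = r_Dτ/(r_Uτ) = r_D/r_U = 0.128.

0.128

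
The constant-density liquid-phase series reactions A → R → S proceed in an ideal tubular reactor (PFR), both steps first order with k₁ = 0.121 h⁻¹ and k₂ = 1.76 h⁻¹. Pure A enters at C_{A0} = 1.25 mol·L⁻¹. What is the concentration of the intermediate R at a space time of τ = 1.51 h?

0.0704 mol·L⁻¹

For first-order series with pure A initially, C_R(τ) = k₁C_{A0}/(k₂−k₁)·(e^(−k₁τ) − e^(−k₂τ)).
e^(−k₁τ) = e^(−0.121×1.51) = e^(−0.1827) = 0.8330; e^(−k₂τ) = e^(−2.658) = 0.07012.
C_R = 0.121×1.25/(1.76−0.121) × (0.8330−0.07012) = 0.09228×0.7629 = 0.07040 mol·L⁻¹.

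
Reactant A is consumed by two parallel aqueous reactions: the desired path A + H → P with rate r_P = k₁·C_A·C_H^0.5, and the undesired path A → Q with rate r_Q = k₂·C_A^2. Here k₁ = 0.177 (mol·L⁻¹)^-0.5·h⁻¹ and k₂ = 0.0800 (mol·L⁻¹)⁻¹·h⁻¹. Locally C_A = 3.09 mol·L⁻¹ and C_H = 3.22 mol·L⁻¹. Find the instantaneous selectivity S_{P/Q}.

1.28

S_{P/Q} = r_P/r_Q = (k₁·C_A·C_H^0.5)/(k₂·C_A^2) = (k₁/k₂)·C_A⁻¹·C_H^0.5.
= (0.177×3.090×3.220^0.5) / (0.0800×3.090^2) = 0.9814/0.7638 = 1.28.
The undesired path is higher order in A, so low C_A (CSTR or dilute feed) favours P.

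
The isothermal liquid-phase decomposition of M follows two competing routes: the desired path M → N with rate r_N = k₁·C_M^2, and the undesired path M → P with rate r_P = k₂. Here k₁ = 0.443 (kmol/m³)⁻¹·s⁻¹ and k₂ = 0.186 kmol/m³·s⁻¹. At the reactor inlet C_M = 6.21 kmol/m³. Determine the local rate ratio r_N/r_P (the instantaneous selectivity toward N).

91.8

S_{N/P} = r_N/r_P = (k₁·C_M^2)/(k₂) = (k₁/k₂)·C_M^2.
= (0.443×6.210^2) / (0.186) = 17.08/0.1860 = 91.8.
Since the desired path is higher order in M, keeping C_M high (PFR or concentrated feed) favours N.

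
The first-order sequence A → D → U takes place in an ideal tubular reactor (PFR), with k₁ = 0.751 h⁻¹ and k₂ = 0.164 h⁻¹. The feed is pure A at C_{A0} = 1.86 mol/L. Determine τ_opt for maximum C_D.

2.59 h

Setting dC_D/dτ = 0 gives τ_opt = ln(k₂/k₁)/(k₂−k₁).
= ln(0.164/0.751)/(0.164−0.751) = ln(0.2184)/-0.5870 = -1.522/-0.5870 = 2.59 h.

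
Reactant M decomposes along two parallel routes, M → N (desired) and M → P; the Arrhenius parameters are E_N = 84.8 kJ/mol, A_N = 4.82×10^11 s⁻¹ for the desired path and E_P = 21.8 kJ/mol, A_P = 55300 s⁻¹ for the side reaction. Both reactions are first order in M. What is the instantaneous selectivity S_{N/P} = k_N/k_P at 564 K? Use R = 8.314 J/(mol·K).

12.7

With equal orders, S_{N/P} = k_N/k_P = (A_N/A_P)·exp[(E_P−E_N)/(RT)].
(E_P−E_N)/(RT) = (21.8−84.8)×10³/(8.314×564) = -63000/4689 = -13.44.
k_N/k_P = (4.82×10^11/55300)·exp(-13.44) = 8.716×10^6 × 1.462×10^-6 = 12.7.
Since E_N > E_P, raising the temperature improves selectivity toward N.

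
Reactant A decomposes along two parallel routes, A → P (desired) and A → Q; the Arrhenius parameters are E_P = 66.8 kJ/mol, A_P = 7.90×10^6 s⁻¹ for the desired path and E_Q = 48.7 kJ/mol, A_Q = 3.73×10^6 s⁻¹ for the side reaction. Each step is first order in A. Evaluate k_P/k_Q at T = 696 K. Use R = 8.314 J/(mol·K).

k_P/k_Q = (A_P/A_Q)·exp[−(E_P−E_Q)/(RT)] = (A_P/A_Q)·exp[(E_Q−E_P)/(RT)].
(E_Q−E_P)/(RT) = (48.7−66.8)×10³/(8.314×696) = -18100/5787 = -3.128.
k_P/k_Q = (7.90×10^6/3.73×10^6)·exp(-3.128) = 2.118 × 0.04381 = 0.0928.
Since E_P > E_Q, raising the temperature improves selectivity toward P.

0.0928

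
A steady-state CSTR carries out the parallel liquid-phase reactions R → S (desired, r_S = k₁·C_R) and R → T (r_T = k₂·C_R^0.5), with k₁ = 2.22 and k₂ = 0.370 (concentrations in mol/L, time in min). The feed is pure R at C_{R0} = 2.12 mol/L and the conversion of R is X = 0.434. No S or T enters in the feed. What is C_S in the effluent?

Exit C_R = C_{R0}(1−X) = 2.12×0.566 = 1.200 mol/L.
In a CSTR the entire volume is at exit conditions, so r_S = 2.22×1.200 = 2.664 and r_T = 0.370×1.200^0.5 = 0.4053.
Fraction of consumed R going to S: r_S/(r_S+r_T) = 0.8679.
C_S = 0.8679·C_{R0}·X = 0.8679×2.12×0.434 = 0.799 mol/L.

0.799 mol/L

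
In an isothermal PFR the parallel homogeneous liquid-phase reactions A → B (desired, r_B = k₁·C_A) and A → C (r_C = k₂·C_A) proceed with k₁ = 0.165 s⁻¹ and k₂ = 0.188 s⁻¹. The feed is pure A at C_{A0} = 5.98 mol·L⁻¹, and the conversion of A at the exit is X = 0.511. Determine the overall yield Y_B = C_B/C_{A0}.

0.239

C_A = C_{A0}(1−X) = 2.924 mol·L⁻¹.
Both paths are first order in A, so the instantaneous fraction to B is constant: dC_B/d(−C_A) = k₁/(k₁+k₂) = 0.4674.
C_B = 0.4674·(C_{A0}−C_A) = 0.4674×3.056 = 1.43 mol·L⁻¹.
Y_B = C_B/C_{A0} = 1.428/5.98 = 0.239.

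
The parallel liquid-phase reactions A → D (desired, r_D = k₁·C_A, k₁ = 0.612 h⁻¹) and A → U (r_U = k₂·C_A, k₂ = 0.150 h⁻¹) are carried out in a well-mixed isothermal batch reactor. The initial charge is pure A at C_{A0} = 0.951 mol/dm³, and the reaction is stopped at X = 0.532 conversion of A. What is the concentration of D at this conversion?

C_A = C_{A0}(1−X) = 0.4451 mol/dm³.
Both paths are first order in A, so the instantaneous fraction to D is constant: dC_D/d(−C_A) = k₁/(k₁+k₂) = 0.8031.
C_D = 0.8031·(C_{A0}−C_A) = 0.8031×0.5059 = 0.406 mol/dm³.

0.406 mol/dm³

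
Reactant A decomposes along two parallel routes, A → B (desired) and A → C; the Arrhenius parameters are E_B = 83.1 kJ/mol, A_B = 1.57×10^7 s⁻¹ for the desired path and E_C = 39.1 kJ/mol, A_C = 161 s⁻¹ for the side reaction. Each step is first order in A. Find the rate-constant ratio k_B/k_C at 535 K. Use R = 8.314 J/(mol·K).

4.93

Since both paths have the same order in A, the concentration cancels and S_{B/C} = k_B/k_C = (A_B/A_C)·exp[(E_C−E_B)/(RT)].
(E_C−E_B)/(RT) = (39.1−83.1)×10³/(8.314×535) = -44000/4448 = -9.892.
k_B/k_C = (1.57×10^7/161)·exp(-9.892) = 97516 × 5.057×10^-5 = 4.93.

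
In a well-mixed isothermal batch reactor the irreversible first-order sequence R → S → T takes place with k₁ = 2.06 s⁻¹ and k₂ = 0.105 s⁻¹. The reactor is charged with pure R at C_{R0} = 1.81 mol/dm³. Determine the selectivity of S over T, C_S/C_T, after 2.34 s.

4.63

For first-order series with pure R initially, C_S(t) = k₁C_{R0}/(k₂−k₁)·(e^(−k₁t) − e^(−k₂t)).
e^(−k₁t) = e^(−2.06×2.34) = e^(−4.820) = 0.008064; e^(−k₂t) = e^(−0.2457) = 0.7822.
C_S = 2.06×1.81/(0.105−2.06) × (0.008064−0.7822) = (-1.907)×(-0.7741) = 1.476 mol/dm³.
C_R = C_{R0}e^(−k₁t) = 0.01460 mol/dm³, so C_T = C_{R0}−C_R−C_S = 0.3190 mol/dm³; C_S/C_T = 4.63.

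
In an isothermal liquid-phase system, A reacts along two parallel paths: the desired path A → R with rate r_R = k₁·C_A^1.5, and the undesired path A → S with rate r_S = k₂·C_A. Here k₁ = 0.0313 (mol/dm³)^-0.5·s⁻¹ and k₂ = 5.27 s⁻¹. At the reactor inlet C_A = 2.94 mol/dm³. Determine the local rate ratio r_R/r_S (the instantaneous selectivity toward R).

0.0102

S_{R/S} = r_R/r_S = (k₁·C_A^1.5)/(k₂·C_A) = (k₁/k₂)·C_A^0.5.
= (0.0313×2.940^1.5) / (5.27×2.940) = 0.1578/15.49 = 0.0102.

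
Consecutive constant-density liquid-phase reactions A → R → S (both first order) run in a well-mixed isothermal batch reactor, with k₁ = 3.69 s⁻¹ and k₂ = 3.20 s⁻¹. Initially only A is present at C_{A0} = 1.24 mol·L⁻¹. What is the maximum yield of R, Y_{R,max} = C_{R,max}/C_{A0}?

At the optimum, C_{R,max}/C_{A0} = (k₁/k₂)^[k₂/(k₂−k₁)].
= (3.69/3.20)^(3.20/(3.20−3.69)) = (1.153)^(-6.531) = 0.3944.

0.394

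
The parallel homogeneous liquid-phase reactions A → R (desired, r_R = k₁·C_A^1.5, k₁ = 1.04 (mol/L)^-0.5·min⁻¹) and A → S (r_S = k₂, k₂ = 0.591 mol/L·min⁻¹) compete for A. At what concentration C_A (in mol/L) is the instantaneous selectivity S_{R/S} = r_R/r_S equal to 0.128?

S_{R/S} = (k₁/k₂)·C_A^1.5 ⇒ C_A = (S·k₂/k₁)^(1/1.5).
= (0.128×0.591/1.04)^(0.6667) = (0.07274)^(0.6667) = 0.174 mol/L.

0.174 mol/L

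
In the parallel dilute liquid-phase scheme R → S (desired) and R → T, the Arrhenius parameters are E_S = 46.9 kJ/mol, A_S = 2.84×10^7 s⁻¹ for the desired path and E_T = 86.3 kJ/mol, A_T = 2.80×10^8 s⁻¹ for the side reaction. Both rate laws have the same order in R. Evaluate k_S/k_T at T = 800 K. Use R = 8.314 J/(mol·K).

37.9

Since both paths have the same order in R, the concentration cancels and S_{S/T} = k_S/k_T = (A_S/A_T)·exp[(E_T−E_S)/(RT)].
(E_T−E_S)/(RT) = (86.3−46.9)×10³/(8.314×800) = 39400/6651 = 5.924.
k_S/k_T = (2.84×10^7/2.80×10^8)·exp(5.924) = 0.1014 × 373.8 = 37.9.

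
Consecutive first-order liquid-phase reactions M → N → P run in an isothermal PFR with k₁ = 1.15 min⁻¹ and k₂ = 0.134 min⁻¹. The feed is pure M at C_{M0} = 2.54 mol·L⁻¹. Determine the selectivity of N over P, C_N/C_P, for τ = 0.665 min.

19.6

Solving the coupled first-order balances gives C_N(τ) = [k₁/(k₂−k₁)]·C_{M0}·(e^(−k₁τ) − e^(−k₂τ)).
e^(−k₁τ) = e^(−1.15×0.665) = e^(−0.7647) = 0.4655; e^(−k₂τ) = e^(−0.08911) = 0.9147.
C_N = 1.15×2.54/(0.134−1.15) × (0.4655−0.9147) = (-2.875)×(-0.4493) = 1.292 mol·L⁻¹.
C_M = C_{M0}e^(−k₁τ) = 1.182 mol·L⁻¹, so C_P = C_{M0}−C_M−C_N = 0.06603 mol·L⁻¹; C_N/C_P = 19.6.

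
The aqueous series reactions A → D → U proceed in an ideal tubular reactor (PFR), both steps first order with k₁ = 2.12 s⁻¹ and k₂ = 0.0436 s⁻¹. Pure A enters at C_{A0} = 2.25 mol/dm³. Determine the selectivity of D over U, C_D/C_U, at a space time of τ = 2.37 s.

11.5

Solving the coupled first-order balances gives C_D(τ) = [k₁/(k₂−k₁)]·C_{A0}·(e^(−k₁τ) − e^(−k₂τ)).
e^(−k₁τ) = e^(−2.12×2.37) = e^(−5.024) = 0.006576; e^(−k₂τ) = e^(−0.1033) = 0.9018.
C_D = 2.12×2.25/(0.0436−2.12) × (0.006576−0.9018) = (-2.297)×(-0.8953) = 2.057 mol/dm³.
C_A = C_{A0}e^(−k₁τ) = 0.01479 mol/dm³, so C_U = C_{A0}−C_A−C_D = 0.1786 mol/dm³; C_D/C_U = 11.5.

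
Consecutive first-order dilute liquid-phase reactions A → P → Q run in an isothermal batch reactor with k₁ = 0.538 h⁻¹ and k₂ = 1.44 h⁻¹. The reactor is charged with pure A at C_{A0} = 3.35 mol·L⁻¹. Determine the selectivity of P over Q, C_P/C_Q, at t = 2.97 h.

For first-order series with pure A initially, C_P(t) = k₁C_{A0}/(k₂−k₁)·(e^(−k₁t) − e^(−k₂t)).
e^(−k₁t) = e^(−0.538×2.97) = e^(−1.598) = 0.2023; e^(−k₂t) = e^(−4.277) = 0.01389.
C_P = 0.538×3.35/(1.44−0.538) × (0.2023−0.01389) = 1.998×0.1884 = 0.3765 mol·L⁻¹.
C_A = C_{A0}e^(−k₁t) = 0.6778 mol·L⁻¹, so C_Q = C_{A0}−C_A−C_P = 2.296 mol·L⁻¹; C_P/C_Q = 0.164.

0.164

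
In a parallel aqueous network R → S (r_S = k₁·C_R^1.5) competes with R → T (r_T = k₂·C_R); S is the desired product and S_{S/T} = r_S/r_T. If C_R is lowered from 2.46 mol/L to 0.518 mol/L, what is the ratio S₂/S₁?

S_{S/T} = (k₁/k₂)·C_R^0.5, so S₂/S₁ = (C_{R,2}/C_{R,1})^0.5.
= (0.518/2.46)^0.5 = (0.2106)^0.5 = 0.459.

0.459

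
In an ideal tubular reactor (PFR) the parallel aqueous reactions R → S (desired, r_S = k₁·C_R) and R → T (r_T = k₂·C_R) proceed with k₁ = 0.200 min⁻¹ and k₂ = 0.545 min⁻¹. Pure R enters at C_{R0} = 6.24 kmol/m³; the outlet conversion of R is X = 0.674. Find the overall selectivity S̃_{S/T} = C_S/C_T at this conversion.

0.367

C_R = C_{R0}(1−X) = 2.034 kmol/m³.
Both paths are first order in R, so the instantaneous fraction to S is constant: dC_S/d(−C_R) = k₁/(k₁+k₂) = 0.2685.
C_S = 0.2685·(C_{R0}−C_R) = 0.2685×4.206 = 1.13 kmol/m³.
C_T = (C_{R0}−C_R)−C_S = 3.077 kmol/m³; S̃_{S/T} = 1.129/3.077 = 0.367.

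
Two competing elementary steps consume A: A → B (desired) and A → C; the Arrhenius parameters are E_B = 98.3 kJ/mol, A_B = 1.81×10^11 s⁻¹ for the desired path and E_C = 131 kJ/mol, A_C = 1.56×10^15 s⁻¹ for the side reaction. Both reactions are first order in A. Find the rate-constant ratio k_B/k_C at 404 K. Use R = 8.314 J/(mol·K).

1.96

k_B/k_C = (A_B/A_C)·exp[−(E_B−E_C)/(RT)] = (A_B/A_C)·exp[(E_C−E_B)/(RT)].
(E_C−E_B)/(RT) = (131−98.3)×10³/(8.314×404) = 32700/3359 = 9.735.
k_B/k_C = (1.81×10^11/1.56×10^15)·exp(9.735) = 1.160×10^-4 × 16907 = 1.96.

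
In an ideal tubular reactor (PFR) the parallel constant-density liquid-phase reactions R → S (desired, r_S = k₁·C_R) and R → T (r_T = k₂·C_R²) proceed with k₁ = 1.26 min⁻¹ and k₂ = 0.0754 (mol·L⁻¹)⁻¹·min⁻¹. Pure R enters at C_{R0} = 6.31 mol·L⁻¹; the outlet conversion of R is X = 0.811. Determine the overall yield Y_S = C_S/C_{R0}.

C_R = C_{R0}(1−X) = 1.193 mol·L⁻¹.
Along a PFR/batch, dC_S/dC_R = −r_S/(r_S+r_T) = −k₁/(k₁+k₂·C_R).
Integrating from C_{R0} to C_R: C_S = (1.26/0.0754)·ln[(1.26+0.0754·6.31)/(1.26+0.0754·1.19)] = 16.71·ln(1.736/1.350) = 4.201 mol·L⁻¹.
Y_S = C_S/C_{R0} = 4.201/6.31 = 0.666.

0.666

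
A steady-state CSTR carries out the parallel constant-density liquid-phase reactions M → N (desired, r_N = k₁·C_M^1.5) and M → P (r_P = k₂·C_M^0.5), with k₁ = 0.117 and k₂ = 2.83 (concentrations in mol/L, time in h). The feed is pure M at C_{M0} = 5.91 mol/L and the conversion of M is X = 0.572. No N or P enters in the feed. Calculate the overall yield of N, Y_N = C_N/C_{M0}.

Exit C_M = C_{M0}(1−X) = 5.91×0.428 = 2.529 mol/L.
A CSTR operates uniformly at the exit composition, giving r_N = 0.4707 and r_P = 4.501 (each k·C_M^n at C_M = 2.529).
Fraction of consumed M going to N: r_N/(r_N+r_P) = 0.09467.
C_N = 0.09467·C_{M0}·X = 0.09467×5.91×0.572 = 0.320 mol/L; Y_N = C_N/C_{M0} = 0.0542.

0.0542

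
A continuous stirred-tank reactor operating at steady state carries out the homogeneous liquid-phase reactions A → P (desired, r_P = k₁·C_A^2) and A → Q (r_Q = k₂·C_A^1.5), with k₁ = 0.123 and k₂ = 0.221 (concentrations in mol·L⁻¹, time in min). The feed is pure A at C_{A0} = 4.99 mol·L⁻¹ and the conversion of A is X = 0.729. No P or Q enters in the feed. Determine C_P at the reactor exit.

1.43 mol·L⁻¹

Exit C_A = C_{A0}(1−X) = 4.99×0.271 = 1.352 mol·L⁻¹.
A CSTR operates uniformly at the exit composition, giving r_P = 0.2249 and r_Q = 0.3475 (each k·C_A^n at C_A = 1.352).
Fraction of consumed A going to P: r_P/(r_P+r_Q) = 0.3929.
C_P = 0.3929·C_{A0}·X = 0.3929×4.99×0.729 = 1.43 mol·L⁻¹.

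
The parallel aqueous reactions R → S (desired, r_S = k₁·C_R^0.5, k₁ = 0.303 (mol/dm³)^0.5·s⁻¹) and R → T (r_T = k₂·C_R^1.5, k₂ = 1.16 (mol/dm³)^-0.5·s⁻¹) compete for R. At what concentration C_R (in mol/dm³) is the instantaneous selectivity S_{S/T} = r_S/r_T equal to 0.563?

0.464 mol/dm³

S_{S/T} = (k₁/k₂)·C_R⁻¹ ⇒ C_R = (S·k₂/k₁)^(-1).
= (0.563×1.16/0.303)^(-1) = (2.155)^(-1) = 0.464 mol/dm³.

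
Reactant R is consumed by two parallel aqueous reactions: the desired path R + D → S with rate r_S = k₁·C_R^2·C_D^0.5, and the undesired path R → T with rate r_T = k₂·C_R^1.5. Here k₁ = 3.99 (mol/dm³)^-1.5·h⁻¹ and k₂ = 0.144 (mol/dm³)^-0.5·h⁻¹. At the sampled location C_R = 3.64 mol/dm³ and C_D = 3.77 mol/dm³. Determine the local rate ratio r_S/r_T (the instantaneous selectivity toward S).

103

S_{S/T} = r_S/r_T = (k₁·C_R^2·C_D^0.5)/(k₂·C_R^1.5) = (k₁/k₂)·C_R^0.5·C_D^0.5.
= (3.99×3.640^2×3.770^0.5) / (0.144×3.640^1.5) = 102.6/1.000 = 103.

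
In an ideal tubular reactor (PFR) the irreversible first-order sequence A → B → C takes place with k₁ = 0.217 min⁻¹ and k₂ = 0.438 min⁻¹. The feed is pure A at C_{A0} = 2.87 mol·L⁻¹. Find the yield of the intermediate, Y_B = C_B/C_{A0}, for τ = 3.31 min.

Solving the coupled first-order balances gives C_B(τ) = [k₁/(k₂−k₁)]·C_{A0}·(e^(−k₁τ) − e^(−k₂τ)).
e^(−k₁τ) = e^(−0.217×3.31) = e^(−0.7183) = 0.4876; e^(−k₂τ) = e^(−1.450) = 0.2346.
C_B = 0.217×2.87/(0.438−0.217) × (0.4876−0.2346) = 2.818×0.2530 = 0.7129 mol·L⁻¹.
Y_B = C_B/C_{A0} = 0.7129/2.87 = 0.248.

0.248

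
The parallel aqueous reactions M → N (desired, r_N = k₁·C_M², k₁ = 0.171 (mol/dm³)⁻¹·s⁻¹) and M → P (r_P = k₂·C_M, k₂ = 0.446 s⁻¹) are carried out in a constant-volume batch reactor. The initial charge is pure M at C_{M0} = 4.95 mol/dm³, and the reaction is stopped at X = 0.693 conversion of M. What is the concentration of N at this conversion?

C_M = C_{M0}(1−X) = 1.520 mol/dm³.
Along a PFR/batch, dC_P/dC_M = −r_P/(r_N+r_P) = −k₂/(k₂+k₁·C_M).
Integrating from C_{M0} to C_M: C_P = (0.446/0.171)·ln[(0.446+0.171·4.95)/(0.446+0.171·1.52)] = 2.608·ln(1.292/0.7059) = 1.578 mol/dm³.
Then C_N = (C_{M0}−C_M) − C_P = 3.430 − 1.578 = 1.853 mol/dm³.

1.85 mol/dm³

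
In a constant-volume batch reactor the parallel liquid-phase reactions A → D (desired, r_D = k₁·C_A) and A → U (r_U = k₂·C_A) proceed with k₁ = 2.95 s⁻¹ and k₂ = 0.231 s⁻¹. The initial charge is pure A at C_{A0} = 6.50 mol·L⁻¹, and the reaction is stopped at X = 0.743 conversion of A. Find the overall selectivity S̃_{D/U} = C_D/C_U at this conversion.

C_A = C_{A0}(1−X) = 1.671 mol·L⁻¹.
Both paths are first order in A, so the instantaneous fraction to D is constant: dC_D/d(−C_A) = k₁/(k₁+k₂) = 0.9274.
C_D = 0.9274·(C_{A0}−C_A) = 0.9274×4.829 = 4.48 mol·L⁻¹.
C_U = (C_{A0}−C_A)−C_D = 0.3507 mol·L⁻¹; S̃_{D/U} = 4.479/0.3507 = 12.8.

12.8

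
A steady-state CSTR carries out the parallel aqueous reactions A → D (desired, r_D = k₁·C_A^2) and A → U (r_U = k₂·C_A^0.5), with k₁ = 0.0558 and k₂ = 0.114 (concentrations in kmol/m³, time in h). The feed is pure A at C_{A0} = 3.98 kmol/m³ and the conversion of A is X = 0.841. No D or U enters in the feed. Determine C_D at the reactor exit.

0.662 kmol/m³

Exit C_A = C_{A0}(1−X) = 3.98×0.159 = 0.6328 kmol/m³.
Rates in a CSTR are evaluated at the outlet concentration: r_D = 0.0558×0.6328^2 = 0.02235, r_U = 0.114×0.6328^0.5 = 0.09069.
Fraction of consumed A going to D: r_D/(r_D+r_U) = 0.1977.
C_D = 0.1977·C_{A0}·X = 0.1977×3.98×0.841 = 0.662 kmol/m³.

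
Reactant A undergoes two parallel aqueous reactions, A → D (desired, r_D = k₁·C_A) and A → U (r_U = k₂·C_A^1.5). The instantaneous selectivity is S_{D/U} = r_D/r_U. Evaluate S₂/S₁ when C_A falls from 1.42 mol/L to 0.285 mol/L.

S_{D/U} = (k₁/k₂)·C_A^-0.5, so S₂/S₁ = (C_{A,2}/C_{A,1})^-0.5.
= (0.285/1.42)^(-0.5) = (0.2007)^(-0.5) = 2.23.

2.23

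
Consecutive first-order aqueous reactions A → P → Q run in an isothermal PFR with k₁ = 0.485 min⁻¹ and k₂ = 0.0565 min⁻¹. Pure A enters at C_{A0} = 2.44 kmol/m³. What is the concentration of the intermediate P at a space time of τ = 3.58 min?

1.77 kmol/m³

The intermediate concentration in a first-order A→B→C sequence is C_P = k₁C_{A0}(e^(−k₁τ) − e^(−k₂τ))/(k₂−k₁).
e^(−k₁τ) = e^(−0.485×3.58) = e^(−1.736) = 0.1762; e^(−k₂τ) = e^(−0.2023) = 0.8169.
C_P = 0.485×2.44/(0.0565−0.485) × (0.1762−0.8169) = (-2.762)×(-0.6407) = 1.769 kmol/m³.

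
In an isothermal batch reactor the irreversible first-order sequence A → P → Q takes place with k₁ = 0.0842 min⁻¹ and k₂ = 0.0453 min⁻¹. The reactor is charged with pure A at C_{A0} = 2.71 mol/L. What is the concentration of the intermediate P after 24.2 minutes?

1.20 mol/L

For first-order series with pure A initially, C_P(t) = k₁C_{A0}/(k₂−k₁)·(e^(−k₁t) − e^(−k₂t)).
e^(−k₁t) = e^(−0.0842×24.2) = e^(−2.038) = 0.1303; e^(−k₂t) = e^(−1.096) = 0.3341.
C_P = 0.0842×2.71/(0.0453−0.0842) × (0.1303−0.3341) = (-5.866)×(-0.2038) = 1.195 mol/L.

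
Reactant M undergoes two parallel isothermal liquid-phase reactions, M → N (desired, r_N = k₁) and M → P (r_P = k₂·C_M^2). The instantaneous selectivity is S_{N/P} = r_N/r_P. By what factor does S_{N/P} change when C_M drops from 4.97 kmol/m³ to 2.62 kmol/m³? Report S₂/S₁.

3.60

S_{N/P} = (k₁/k₂)·C_M^-2, so S₂/S₁ = (C_{M,2}/C_{M,1})^-2.
= (2.62/4.97)^(-2) = (0.5272)^(-2) = 3.60.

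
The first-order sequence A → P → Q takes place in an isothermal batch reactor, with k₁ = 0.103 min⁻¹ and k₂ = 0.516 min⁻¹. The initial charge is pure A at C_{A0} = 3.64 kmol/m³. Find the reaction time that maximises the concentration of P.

3.90 min

The intermediate peaks when r₁ = r₂, i.e. k₁e^(−k₁t) = k₂e^(−k₂t), giving t_opt = ln(k₂/k₁)/(k₂−k₁).
= ln(0.516/0.103)/(0.516−0.103) = ln(5.010)/0.4130 = 1.611/0.4130 = 3.90 min.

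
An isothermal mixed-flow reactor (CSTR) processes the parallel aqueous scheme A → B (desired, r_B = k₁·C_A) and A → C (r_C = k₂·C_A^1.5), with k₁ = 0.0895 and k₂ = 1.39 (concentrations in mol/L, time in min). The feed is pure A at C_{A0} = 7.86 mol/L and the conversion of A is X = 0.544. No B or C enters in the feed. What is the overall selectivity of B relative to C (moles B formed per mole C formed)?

0.0340

Exit C_A = C_{A0}(1−X) = 7.86×0.456 = 3.584 mol/L.
A CSTR operates uniformly at the exit composition, giving r_B = 0.3208 and r_C = 9.432 (each k·C_A^n at C_A = 3.584).
Overall selectivity = C_B/C_C = r_Bτ/(r_Cτ) = r_B/r_C = 0.0340.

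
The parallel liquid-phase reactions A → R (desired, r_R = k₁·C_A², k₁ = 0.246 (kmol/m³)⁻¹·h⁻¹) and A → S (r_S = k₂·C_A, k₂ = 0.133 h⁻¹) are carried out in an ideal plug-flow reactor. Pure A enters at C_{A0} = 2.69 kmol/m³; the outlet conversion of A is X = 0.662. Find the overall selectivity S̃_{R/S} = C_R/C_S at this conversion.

3.11

C_A = C_{A0}(1−X) = 0.9092 kmol/m³.
Along a PFR/batch, dC_S/dC_A = −r_S/(r_R+r_S) = −k₂/(k₂+k₁·C_A).
Integrating from C_{A0} to C_A: C_S = (0.133/0.246)·ln[(0.133+0.246·2.69)/(0.133+0.246·0.909)] = 0.5407·ln(0.7947/0.3567) = 0.4332 kmol/m³.
Then C_R = (C_{A0}−C_A) − C_S = 1.781 − 0.4332 = 1.348 kmol/m³.
S̃_{R/S} = C_R/C_S = 1.348/0.4332 = 3.11.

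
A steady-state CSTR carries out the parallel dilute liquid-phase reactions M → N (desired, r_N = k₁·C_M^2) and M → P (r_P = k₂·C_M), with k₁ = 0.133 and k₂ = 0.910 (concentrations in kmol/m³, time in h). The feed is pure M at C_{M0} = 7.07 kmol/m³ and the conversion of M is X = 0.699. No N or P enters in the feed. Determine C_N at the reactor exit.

Exit C_M = C_{M0}(1−X) = 7.07×0.301 = 2.128 kmol/m³.
In a CSTR the entire volume is at exit conditions, so r_N = 0.133×2.128^2 = 0.6023 and r_P = 0.910×2.128 = 1.937.
Fraction of consumed M going to N: r_N/(r_N+r_P) = 0.2372.
C_N = 0.2372·C_{M0}·X = 0.2372×7.07×0.699 = 1.17 kmol/m³.

1.17 kmol/m³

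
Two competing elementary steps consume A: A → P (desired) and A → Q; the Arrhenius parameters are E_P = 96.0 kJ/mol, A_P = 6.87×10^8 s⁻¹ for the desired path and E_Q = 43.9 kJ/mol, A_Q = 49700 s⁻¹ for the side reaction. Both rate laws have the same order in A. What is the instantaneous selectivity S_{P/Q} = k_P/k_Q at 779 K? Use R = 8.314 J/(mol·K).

Since both paths have the same order in A, the concentration cancels and S_{P/Q} = k_P/k_Q = (A_P/A_Q)·exp[(E_Q−E_P)/(RT)].
(E_Q−E_P)/(RT) = (43.9−96.0)×10³/(8.314×779) = -52100/6477 = -8.044.
k_P/k_Q = (6.87×10^8/49700)·exp(-8.044) = 13823 × 3.209×10^-4 = 4.44.

4.44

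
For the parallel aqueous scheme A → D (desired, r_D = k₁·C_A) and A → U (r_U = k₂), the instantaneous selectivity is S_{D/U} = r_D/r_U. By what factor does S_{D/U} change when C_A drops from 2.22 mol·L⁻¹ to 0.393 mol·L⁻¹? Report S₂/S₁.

S_{D/U} = (k₁/k₂)·C_A, so S₂/S₁ = (C_{A,2}/C_{A,1}).
= 0.393/2.22 = 0.177.

0.177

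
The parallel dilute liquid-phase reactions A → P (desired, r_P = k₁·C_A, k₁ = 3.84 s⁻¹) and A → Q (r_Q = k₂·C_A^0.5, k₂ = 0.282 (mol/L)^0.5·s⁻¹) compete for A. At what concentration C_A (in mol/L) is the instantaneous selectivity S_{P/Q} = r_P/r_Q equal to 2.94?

0.0466 mol/L

S_{P/Q} = (k₁/k₂)·C_A^0.5 ⇒ C_A = (S·k₂/k₁)^(2).
= (2.94×0.282/3.84)^(2) = (0.2159)^(2) = 0.0466 mol/L.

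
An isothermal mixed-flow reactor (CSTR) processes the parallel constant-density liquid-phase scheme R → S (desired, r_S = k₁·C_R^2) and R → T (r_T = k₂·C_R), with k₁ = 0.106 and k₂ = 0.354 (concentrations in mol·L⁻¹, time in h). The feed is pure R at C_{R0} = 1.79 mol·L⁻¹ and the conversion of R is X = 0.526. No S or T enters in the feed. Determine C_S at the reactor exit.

0.191 mol·L⁻¹

Exit C_R = C_{R0}(1−X) = 1.79×0.474 = 0.8485 mol·L⁻¹.
Rates in a CSTR are evaluated at the outlet concentration: r_S = 0.106×0.8485^2 = 0.07631, r_T = 0.354×0.8485 = 0.3004.
Fraction of consumed R going to S: r_S/(r_S+r_T) = 0.2026.
C_S = 0.2026·C_{R0}·X = 0.2026×1.79×0.526 = 0.191 mol·L⁻¹.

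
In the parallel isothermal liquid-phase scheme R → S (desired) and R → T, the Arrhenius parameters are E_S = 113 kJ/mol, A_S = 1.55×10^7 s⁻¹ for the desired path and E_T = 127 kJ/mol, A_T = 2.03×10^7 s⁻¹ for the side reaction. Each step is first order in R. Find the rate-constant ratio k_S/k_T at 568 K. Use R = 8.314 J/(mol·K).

Since both paths have the same order in R, the concentration cancels and S_{S/T} = k_S/k_T = (A_S/A_T)·exp[(E_T−E_S)/(RT)].
(E_T−E_S)/(RT) = (127−113)×10³/(8.314×568) = 14000/4722 = 2.965.
k_S/k_T = (1.55×10^7/2.03×10^7)·exp(2.965) = 0.7635 × 19.39 = 14.8.
Since E_S < E_T, lowering the temperature improves selectivity toward S.

14.8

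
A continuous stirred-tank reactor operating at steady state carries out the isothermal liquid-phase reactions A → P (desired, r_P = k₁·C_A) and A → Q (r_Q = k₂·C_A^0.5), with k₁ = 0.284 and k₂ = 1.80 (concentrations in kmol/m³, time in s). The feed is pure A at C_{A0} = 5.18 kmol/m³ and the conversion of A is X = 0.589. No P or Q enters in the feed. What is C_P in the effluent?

0.571 kmol/m³

Exit C_A = C_{A0}(1−X) = 5.18×0.411 = 2.129 kmol/m³.
A CSTR operates uniformly at the exit composition, giving r_P = 0.6046 and r_Q = 2.626 (each k·C_A^n at C_A = 2.129).
Fraction of consumed A going to P: r_P/(r_P+r_Q) = 0.1871.
C_P = 0.1871·C_{A0}·X = 0.1871×5.18×0.589 = 0.571 kmol/m³.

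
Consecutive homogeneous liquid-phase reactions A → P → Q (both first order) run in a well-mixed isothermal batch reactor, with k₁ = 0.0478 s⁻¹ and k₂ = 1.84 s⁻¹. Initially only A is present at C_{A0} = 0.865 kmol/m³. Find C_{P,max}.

0.0204 kmol/m³

At the optimum, C_{P,max}/C_{A0} = (k₁/k₂)^[k₂/(k₂−k₁)].
= (0.0478/1.84)^(1.84/(1.84−0.0478)) = (0.02598)^(1.027) = 0.02357.
C_{P,max} = 0.02357×0.865 = 0.0204 kmol/m³.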